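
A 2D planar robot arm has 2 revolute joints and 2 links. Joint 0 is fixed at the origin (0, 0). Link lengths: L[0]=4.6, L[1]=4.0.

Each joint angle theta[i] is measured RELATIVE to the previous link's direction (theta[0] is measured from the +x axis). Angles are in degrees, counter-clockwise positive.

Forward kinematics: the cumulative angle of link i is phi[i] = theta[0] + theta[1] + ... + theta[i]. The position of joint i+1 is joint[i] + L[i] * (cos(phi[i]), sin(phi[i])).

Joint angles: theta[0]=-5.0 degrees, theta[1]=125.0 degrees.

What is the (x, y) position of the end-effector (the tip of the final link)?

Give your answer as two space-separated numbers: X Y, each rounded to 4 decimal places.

joint[0] = (0.0000, 0.0000)  (base)
link 0: phi[0] = -5 = -5 deg
  cos(-5 deg) = 0.9962, sin(-5 deg) = -0.0872
  joint[1] = (0.0000, 0.0000) + 4.6 * (0.9962, -0.0872) = (0.0000 + 4.5825, 0.0000 + -0.4009) = (4.5825, -0.4009)
link 1: phi[1] = -5 + 125 = 120 deg
  cos(120 deg) = -0.5000, sin(120 deg) = 0.8660
  joint[2] = (4.5825, -0.4009) + 4 * (-0.5000, 0.8660) = (4.5825 + -2.0000, -0.4009 + 3.4641) = (2.5825, 3.0632)
End effector: (2.5825, 3.0632)

Answer: 2.5825 3.0632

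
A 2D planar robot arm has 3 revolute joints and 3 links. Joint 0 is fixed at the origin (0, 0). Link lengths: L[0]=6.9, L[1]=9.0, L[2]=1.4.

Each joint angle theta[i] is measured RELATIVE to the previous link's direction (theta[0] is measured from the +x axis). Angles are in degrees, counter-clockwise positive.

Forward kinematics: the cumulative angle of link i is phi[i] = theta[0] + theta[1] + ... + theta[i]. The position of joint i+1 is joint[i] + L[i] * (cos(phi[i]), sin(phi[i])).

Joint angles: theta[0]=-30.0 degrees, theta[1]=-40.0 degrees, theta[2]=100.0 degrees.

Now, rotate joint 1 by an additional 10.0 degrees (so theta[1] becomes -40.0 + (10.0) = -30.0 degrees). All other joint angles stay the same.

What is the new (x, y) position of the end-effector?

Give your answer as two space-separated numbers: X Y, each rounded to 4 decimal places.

Answer: 11.5480 -10.3443

Derivation:
joint[0] = (0.0000, 0.0000)  (base)
link 0: phi[0] = -30 = -30 deg
  cos(-30 deg) = 0.8660, sin(-30 deg) = -0.5000
  joint[1] = (0.0000, 0.0000) + 6.9 * (0.8660, -0.5000) = (0.0000 + 5.9756, 0.0000 + -3.4500) = (5.9756, -3.4500)
link 1: phi[1] = -30 + -30 = -60 deg
  cos(-60 deg) = 0.5000, sin(-60 deg) = -0.8660
  joint[2] = (5.9756, -3.4500) + 9 * (0.5000, -0.8660) = (5.9756 + 4.5000, -3.4500 + -7.7942) = (10.4756, -11.2442)
link 2: phi[2] = -30 + -30 + 100 = 40 deg
  cos(40 deg) = 0.7660, sin(40 deg) = 0.6428
  joint[3] = (10.4756, -11.2442) + 1.4 * (0.7660, 0.6428) = (10.4756 + 1.0725, -11.2442 + 0.8999) = (11.5480, -10.3443)
End effector: (11.5480, -10.3443)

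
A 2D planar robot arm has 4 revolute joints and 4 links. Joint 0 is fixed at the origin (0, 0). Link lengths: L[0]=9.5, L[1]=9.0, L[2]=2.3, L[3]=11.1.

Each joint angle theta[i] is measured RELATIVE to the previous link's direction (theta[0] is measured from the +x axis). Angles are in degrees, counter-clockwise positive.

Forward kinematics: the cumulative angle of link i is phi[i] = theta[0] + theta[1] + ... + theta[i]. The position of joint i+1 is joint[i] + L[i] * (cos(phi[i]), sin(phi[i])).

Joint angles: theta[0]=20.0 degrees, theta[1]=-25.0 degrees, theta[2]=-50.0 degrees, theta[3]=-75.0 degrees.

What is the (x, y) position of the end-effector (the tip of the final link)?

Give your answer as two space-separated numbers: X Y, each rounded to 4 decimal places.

Answer: 12.0771 -7.9224

Derivation:
joint[0] = (0.0000, 0.0000)  (base)
link 0: phi[0] = 20 = 20 deg
  cos(20 deg) = 0.9397, sin(20 deg) = 0.3420
  joint[1] = (0.0000, 0.0000) + 9.5 * (0.9397, 0.3420) = (0.0000 + 8.9271, 0.0000 + 3.2492) = (8.9271, 3.2492)
link 1: phi[1] = 20 + -25 = -5 deg
  cos(-5 deg) = 0.9962, sin(-5 deg) = -0.0872
  joint[2] = (8.9271, 3.2492) + 9 * (0.9962, -0.0872) = (8.9271 + 8.9658, 3.2492 + -0.7844) = (17.8928, 2.4648)
link 2: phi[2] = 20 + -25 + -50 = -55 deg
  cos(-55 deg) = 0.5736, sin(-55 deg) = -0.8192
  joint[3] = (17.8928, 2.4648) + 2.3 * (0.5736, -0.8192) = (17.8928 + 1.3192, 2.4648 + -1.8840) = (19.2121, 0.5807)
link 3: phi[3] = 20 + -25 + -50 + -75 = -130 deg
  cos(-130 deg) = -0.6428, sin(-130 deg) = -0.7660
  joint[4] = (19.2121, 0.5807) + 11.1 * (-0.6428, -0.7660) = (19.2121 + -7.1349, 0.5807 + -8.5031) = (12.0771, -7.9224)
End effector: (12.0771, -7.9224)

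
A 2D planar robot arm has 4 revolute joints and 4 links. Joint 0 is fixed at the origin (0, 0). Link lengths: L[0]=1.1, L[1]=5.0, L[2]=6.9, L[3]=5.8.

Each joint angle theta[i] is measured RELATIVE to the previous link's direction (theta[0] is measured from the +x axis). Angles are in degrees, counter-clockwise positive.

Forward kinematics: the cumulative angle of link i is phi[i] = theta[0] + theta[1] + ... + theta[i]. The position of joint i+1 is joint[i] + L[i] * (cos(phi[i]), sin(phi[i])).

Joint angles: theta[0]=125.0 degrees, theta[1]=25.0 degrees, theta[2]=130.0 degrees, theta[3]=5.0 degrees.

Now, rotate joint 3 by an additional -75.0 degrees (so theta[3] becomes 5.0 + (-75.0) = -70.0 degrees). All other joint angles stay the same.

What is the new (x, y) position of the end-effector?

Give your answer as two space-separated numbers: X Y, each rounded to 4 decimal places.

joint[0] = (0.0000, 0.0000)  (base)
link 0: phi[0] = 125 = 125 deg
  cos(125 deg) = -0.5736, sin(125 deg) = 0.8192
  joint[1] = (0.0000, 0.0000) + 1.1 * (-0.5736, 0.8192) = (0.0000 + -0.6309, 0.0000 + 0.9011) = (-0.6309, 0.9011)
link 1: phi[1] = 125 + 25 = 150 deg
  cos(150 deg) = -0.8660, sin(150 deg) = 0.5000
  joint[2] = (-0.6309, 0.9011) + 5 * (-0.8660, 0.5000) = (-0.6309 + -4.3301, 0.9011 + 2.5000) = (-4.9611, 3.4011)
link 2: phi[2] = 125 + 25 + 130 = 280 deg
  cos(280 deg) = 0.1736, sin(280 deg) = -0.9848
  joint[3] = (-4.9611, 3.4011) + 6.9 * (0.1736, -0.9848) = (-4.9611 + 1.1982, 3.4011 + -6.7952) = (-3.7629, -3.3941)
link 3: phi[3] = 125 + 25 + 130 + -70 = 210 deg
  cos(210 deg) = -0.8660, sin(210 deg) = -0.5000
  joint[4] = (-3.7629, -3.3941) + 5.8 * (-0.8660, -0.5000) = (-3.7629 + -5.0229, -3.3941 + -2.9000) = (-8.7858, -6.2941)
End effector: (-8.7858, -6.2941)

Answer: -8.7858 -6.2941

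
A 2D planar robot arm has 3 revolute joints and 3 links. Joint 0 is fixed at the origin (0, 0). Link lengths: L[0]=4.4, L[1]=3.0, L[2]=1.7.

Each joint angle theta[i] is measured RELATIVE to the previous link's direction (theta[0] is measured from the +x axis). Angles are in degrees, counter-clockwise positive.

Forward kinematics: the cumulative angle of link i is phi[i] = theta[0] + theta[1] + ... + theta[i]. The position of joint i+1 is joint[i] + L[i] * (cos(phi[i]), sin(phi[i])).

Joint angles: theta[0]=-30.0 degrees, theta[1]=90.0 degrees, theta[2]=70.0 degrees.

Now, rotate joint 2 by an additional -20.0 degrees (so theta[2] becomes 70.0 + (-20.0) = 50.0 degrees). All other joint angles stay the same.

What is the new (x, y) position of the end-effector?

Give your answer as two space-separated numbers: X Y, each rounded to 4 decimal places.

joint[0] = (0.0000, 0.0000)  (base)
link 0: phi[0] = -30 = -30 deg
  cos(-30 deg) = 0.8660, sin(-30 deg) = -0.5000
  joint[1] = (0.0000, 0.0000) + 4.4 * (0.8660, -0.5000) = (0.0000 + 3.8105, 0.0000 + -2.2000) = (3.8105, -2.2000)
link 1: phi[1] = -30 + 90 = 60 deg
  cos(60 deg) = 0.5000, sin(60 deg) = 0.8660
  joint[2] = (3.8105, -2.2000) + 3 * (0.5000, 0.8660) = (3.8105 + 1.5000, -2.2000 + 2.5981) = (5.3105, 0.3981)
link 2: phi[2] = -30 + 90 + 50 = 110 deg
  cos(110 deg) = -0.3420, sin(110 deg) = 0.9397
  joint[3] = (5.3105, 0.3981) + 1.7 * (-0.3420, 0.9397) = (5.3105 + -0.5814, 0.3981 + 1.5975) = (4.7291, 1.9956)
End effector: (4.7291, 1.9956)

Answer: 4.7291 1.9956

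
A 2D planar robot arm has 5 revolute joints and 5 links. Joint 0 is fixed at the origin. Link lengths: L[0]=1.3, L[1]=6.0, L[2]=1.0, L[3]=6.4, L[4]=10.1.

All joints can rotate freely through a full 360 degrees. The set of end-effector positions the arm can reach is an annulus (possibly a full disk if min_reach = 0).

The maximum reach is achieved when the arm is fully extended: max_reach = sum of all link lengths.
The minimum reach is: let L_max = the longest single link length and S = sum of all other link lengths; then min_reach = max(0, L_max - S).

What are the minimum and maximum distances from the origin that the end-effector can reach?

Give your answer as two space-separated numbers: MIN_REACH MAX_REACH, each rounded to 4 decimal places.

Answer: 0.0000 24.8000

Derivation:
Link lengths: [1.3, 6.0, 1.0, 6.4, 10.1]
max_reach = 1.3 + 6 + 1 + 6.4 + 10.1 = 24.8
L_max = max([1.3, 6.0, 1.0, 6.4, 10.1]) = 10.1
S (sum of others) = 24.8 - 10.1 = 14.7
min_reach = max(0, 10.1 - 14.7) = max(0, -4.6) = 0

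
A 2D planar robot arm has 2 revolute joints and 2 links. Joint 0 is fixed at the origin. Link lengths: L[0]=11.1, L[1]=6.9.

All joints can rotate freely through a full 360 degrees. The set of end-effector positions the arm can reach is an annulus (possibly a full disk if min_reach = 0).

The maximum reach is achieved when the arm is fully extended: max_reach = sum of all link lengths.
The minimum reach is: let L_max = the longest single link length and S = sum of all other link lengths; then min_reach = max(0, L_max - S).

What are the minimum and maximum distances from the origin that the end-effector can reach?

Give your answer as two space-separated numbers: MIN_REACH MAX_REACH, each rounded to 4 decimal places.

Link lengths: [11.1, 6.9]
max_reach = 11.1 + 6.9 = 18
L_max = max([11.1, 6.9]) = 11.1
S (sum of others) = 18 - 11.1 = 6.9
min_reach = max(0, 11.1 - 6.9) = max(0, 4.2) = 4.2

Answer: 4.2000 18.0000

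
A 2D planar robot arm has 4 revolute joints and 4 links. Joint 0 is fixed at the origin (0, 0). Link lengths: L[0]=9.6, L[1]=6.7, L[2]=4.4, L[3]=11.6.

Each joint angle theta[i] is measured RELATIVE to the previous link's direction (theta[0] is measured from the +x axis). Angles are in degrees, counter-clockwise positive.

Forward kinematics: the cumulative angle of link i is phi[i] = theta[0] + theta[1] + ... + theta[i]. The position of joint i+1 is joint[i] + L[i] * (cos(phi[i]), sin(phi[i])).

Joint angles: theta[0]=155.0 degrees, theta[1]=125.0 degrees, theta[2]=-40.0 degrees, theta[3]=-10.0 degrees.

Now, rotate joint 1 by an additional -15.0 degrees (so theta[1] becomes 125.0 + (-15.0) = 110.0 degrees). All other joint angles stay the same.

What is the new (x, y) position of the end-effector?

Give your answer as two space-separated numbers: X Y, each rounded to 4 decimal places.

Answer: -21.8979 -12.3821

Derivation:
joint[0] = (0.0000, 0.0000)  (base)
link 0: phi[0] = 155 = 155 deg
  cos(155 deg) = -0.9063, sin(155 deg) = 0.4226
  joint[1] = (0.0000, 0.0000) + 9.6 * (-0.9063, 0.4226) = (0.0000 + -8.7006, 0.0000 + 4.0571) = (-8.7006, 4.0571)
link 1: phi[1] = 155 + 110 = 265 deg
  cos(265 deg) = -0.0872, sin(265 deg) = -0.9962
  joint[2] = (-8.7006, 4.0571) + 6.7 * (-0.0872, -0.9962) = (-8.7006 + -0.5839, 4.0571 + -6.6745) = (-9.2845, -2.6174)
link 2: phi[2] = 155 + 110 + -40 = 225 deg
  cos(225 deg) = -0.7071, sin(225 deg) = -0.7071
  joint[3] = (-9.2845, -2.6174) + 4.4 * (-0.7071, -0.7071) = (-9.2845 + -3.1113, -2.6174 + -3.1113) = (-12.3958, -5.7286)
link 3: phi[3] = 155 + 110 + -40 + -10 = 215 deg
  cos(215 deg) = -0.8192, sin(215 deg) = -0.5736
  joint[4] = (-12.3958, -5.7286) + 11.6 * (-0.8192, -0.5736) = (-12.3958 + -9.5022, -5.7286 + -6.6535) = (-21.8979, -12.3821)
End effector: (-21.8979, -12.3821)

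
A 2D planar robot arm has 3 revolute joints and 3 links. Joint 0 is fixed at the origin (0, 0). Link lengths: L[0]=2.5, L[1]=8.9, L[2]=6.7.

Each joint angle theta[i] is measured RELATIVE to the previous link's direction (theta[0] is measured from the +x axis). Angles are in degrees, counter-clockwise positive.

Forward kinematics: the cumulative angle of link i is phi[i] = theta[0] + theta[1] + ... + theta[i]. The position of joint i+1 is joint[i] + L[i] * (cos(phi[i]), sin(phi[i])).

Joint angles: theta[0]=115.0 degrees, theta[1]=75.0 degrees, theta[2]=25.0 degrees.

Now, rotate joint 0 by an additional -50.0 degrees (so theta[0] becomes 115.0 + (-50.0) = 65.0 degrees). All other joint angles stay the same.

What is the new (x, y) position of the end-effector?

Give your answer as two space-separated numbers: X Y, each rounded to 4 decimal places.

Answer: -12.2330 9.7207

Derivation:
joint[0] = (0.0000, 0.0000)  (base)
link 0: phi[0] = 65 = 65 deg
  cos(65 deg) = 0.4226, sin(65 deg) = 0.9063
  joint[1] = (0.0000, 0.0000) + 2.5 * (0.4226, 0.9063) = (0.0000 + 1.0565, 0.0000 + 2.2658) = (1.0565, 2.2658)
link 1: phi[1] = 65 + 75 = 140 deg
  cos(140 deg) = -0.7660, sin(140 deg) = 0.6428
  joint[2] = (1.0565, 2.2658) + 8.9 * (-0.7660, 0.6428) = (1.0565 + -6.8178, 2.2658 + 5.7208) = (-5.7612, 7.9866)
link 2: phi[2] = 65 + 75 + 25 = 165 deg
  cos(165 deg) = -0.9659, sin(165 deg) = 0.2588
  joint[3] = (-5.7612, 7.9866) + 6.7 * (-0.9659, 0.2588) = (-5.7612 + -6.4717, 7.9866 + 1.7341) = (-12.2330, 9.7207)
End effector: (-12.2330, 9.7207)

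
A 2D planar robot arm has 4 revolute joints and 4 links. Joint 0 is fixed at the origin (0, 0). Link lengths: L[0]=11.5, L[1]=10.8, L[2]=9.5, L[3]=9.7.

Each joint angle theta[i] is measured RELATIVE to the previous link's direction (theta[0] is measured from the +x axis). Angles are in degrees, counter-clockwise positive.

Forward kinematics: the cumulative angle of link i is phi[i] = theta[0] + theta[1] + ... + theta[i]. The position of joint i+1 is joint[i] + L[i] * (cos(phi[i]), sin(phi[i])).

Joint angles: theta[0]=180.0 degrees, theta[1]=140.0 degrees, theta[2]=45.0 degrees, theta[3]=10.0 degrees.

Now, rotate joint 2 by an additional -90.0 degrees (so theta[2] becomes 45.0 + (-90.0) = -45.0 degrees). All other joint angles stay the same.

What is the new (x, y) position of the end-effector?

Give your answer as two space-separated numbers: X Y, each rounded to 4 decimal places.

joint[0] = (0.0000, 0.0000)  (base)
link 0: phi[0] = 180 = 180 deg
  cos(180 deg) = -1.0000, sin(180 deg) = 0.0000
  joint[1] = (0.0000, 0.0000) + 11.5 * (-1.0000, 0.0000) = (0.0000 + -11.5000, 0.0000 + 0.0000) = (-11.5000, 0.0000)
link 1: phi[1] = 180 + 140 = 320 deg
  cos(320 deg) = 0.7660, sin(320 deg) = -0.6428
  joint[2] = (-11.5000, 0.0000) + 10.8 * (0.7660, -0.6428) = (-11.5000 + 8.2733, 0.0000 + -6.9421) = (-3.2267, -6.9421)
link 2: phi[2] = 180 + 140 + -45 = 275 deg
  cos(275 deg) = 0.0872, sin(275 deg) = -0.9962
  joint[3] = (-3.2267, -6.9421) + 9.5 * (0.0872, -0.9962) = (-3.2267 + 0.8280, -6.9421 + -9.4638) = (-2.3987, -16.4060)
link 3: phi[3] = 180 + 140 + -45 + 10 = 285 deg
  cos(285 deg) = 0.2588, sin(285 deg) = -0.9659
  joint[4] = (-2.3987, -16.4060) + 9.7 * (0.2588, -0.9659) = (-2.3987 + 2.5105, -16.4060 + -9.3695) = (0.1118, -25.7754)
End effector: (0.1118, -25.7754)

Answer: 0.1118 -25.7754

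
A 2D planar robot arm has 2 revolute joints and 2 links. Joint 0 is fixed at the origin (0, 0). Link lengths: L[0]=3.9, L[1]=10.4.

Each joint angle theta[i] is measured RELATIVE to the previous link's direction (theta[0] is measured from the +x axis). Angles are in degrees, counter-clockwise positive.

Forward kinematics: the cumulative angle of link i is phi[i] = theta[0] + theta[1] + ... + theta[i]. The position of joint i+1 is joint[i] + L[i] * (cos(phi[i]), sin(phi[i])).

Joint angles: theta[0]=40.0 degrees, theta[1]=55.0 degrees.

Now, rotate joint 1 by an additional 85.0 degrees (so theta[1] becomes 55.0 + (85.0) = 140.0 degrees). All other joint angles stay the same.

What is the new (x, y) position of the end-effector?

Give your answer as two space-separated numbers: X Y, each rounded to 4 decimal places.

Answer: -7.4124 2.5069

Derivation:
joint[0] = (0.0000, 0.0000)  (base)
link 0: phi[0] = 40 = 40 deg
  cos(40 deg) = 0.7660, sin(40 deg) = 0.6428
  joint[1] = (0.0000, 0.0000) + 3.9 * (0.7660, 0.6428) = (0.0000 + 2.9876, 0.0000 + 2.5069) = (2.9876, 2.5069)
link 1: phi[1] = 40 + 140 = 180 deg
  cos(180 deg) = -1.0000, sin(180 deg) = 0.0000
  joint[2] = (2.9876, 2.5069) + 10.4 * (-1.0000, 0.0000) = (2.9876 + -10.4000, 2.5069 + 0.0000) = (-7.4124, 2.5069)
End effector: (-7.4124, 2.5069)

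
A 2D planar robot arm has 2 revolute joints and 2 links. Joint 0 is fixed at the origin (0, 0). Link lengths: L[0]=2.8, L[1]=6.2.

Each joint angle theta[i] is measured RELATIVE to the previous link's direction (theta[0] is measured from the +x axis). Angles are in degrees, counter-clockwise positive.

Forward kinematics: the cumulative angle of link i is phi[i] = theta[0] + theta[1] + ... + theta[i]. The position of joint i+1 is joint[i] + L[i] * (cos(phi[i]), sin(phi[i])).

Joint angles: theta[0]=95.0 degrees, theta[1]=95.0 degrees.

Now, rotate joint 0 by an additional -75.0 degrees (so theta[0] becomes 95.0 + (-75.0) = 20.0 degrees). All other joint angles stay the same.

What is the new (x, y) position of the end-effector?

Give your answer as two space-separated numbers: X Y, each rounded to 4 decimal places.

joint[0] = (0.0000, 0.0000)  (base)
link 0: phi[0] = 20 = 20 deg
  cos(20 deg) = 0.9397, sin(20 deg) = 0.3420
  joint[1] = (0.0000, 0.0000) + 2.8 * (0.9397, 0.3420) = (0.0000 + 2.6311, 0.0000 + 0.9577) = (2.6311, 0.9577)
link 1: phi[1] = 20 + 95 = 115 deg
  cos(115 deg) = -0.4226, sin(115 deg) = 0.9063
  joint[2] = (2.6311, 0.9577) + 6.2 * (-0.4226, 0.9063) = (2.6311 + -2.6202, 0.9577 + 5.6191) = (0.0109, 6.5768)
End effector: (0.0109, 6.5768)

Answer: 0.0109 6.5768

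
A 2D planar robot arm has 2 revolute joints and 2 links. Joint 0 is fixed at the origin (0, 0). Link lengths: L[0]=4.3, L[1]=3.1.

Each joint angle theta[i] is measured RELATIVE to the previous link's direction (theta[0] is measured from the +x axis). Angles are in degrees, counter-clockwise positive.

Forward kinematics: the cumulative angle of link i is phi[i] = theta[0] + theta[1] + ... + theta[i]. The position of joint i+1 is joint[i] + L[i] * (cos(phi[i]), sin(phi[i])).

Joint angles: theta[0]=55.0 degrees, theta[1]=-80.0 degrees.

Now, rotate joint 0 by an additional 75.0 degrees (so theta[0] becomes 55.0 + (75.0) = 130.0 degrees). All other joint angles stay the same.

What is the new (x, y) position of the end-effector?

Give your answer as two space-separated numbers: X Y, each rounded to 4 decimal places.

joint[0] = (0.0000, 0.0000)  (base)
link 0: phi[0] = 130 = 130 deg
  cos(130 deg) = -0.6428, sin(130 deg) = 0.7660
  joint[1] = (0.0000, 0.0000) + 4.3 * (-0.6428, 0.7660) = (0.0000 + -2.7640, 0.0000 + 3.2940) = (-2.7640, 3.2940)
link 1: phi[1] = 130 + -80 = 50 deg
  cos(50 deg) = 0.6428, sin(50 deg) = 0.7660
  joint[2] = (-2.7640, 3.2940) + 3.1 * (0.6428, 0.7660) = (-2.7640 + 1.9926, 3.2940 + 2.3747) = (-0.7713, 5.6687)
End effector: (-0.7713, 5.6687)

Answer: -0.7713 5.6687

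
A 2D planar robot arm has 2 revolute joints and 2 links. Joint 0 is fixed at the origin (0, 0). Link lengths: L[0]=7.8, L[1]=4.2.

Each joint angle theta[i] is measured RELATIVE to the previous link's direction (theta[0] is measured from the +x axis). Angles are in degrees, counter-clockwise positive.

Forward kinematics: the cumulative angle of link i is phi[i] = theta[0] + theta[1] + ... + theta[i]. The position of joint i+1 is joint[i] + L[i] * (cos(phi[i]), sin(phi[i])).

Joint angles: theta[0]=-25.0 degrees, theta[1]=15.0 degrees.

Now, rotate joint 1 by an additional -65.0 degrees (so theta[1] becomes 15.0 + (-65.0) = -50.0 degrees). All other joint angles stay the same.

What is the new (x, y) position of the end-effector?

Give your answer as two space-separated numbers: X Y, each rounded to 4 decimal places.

joint[0] = (0.0000, 0.0000)  (base)
link 0: phi[0] = -25 = -25 deg
  cos(-25 deg) = 0.9063, sin(-25 deg) = -0.4226
  joint[1] = (0.0000, 0.0000) + 7.8 * (0.9063, -0.4226) = (0.0000 + 7.0692, 0.0000 + -3.2964) = (7.0692, -3.2964)
link 1: phi[1] = -25 + -50 = -75 deg
  cos(-75 deg) = 0.2588, sin(-75 deg) = -0.9659
  joint[2] = (7.0692, -3.2964) + 4.2 * (0.2588, -0.9659) = (7.0692 + 1.0870, -3.2964 + -4.0569) = (8.1562, -7.3533)
End effector: (8.1562, -7.3533)

Answer: 8.1562 -7.3533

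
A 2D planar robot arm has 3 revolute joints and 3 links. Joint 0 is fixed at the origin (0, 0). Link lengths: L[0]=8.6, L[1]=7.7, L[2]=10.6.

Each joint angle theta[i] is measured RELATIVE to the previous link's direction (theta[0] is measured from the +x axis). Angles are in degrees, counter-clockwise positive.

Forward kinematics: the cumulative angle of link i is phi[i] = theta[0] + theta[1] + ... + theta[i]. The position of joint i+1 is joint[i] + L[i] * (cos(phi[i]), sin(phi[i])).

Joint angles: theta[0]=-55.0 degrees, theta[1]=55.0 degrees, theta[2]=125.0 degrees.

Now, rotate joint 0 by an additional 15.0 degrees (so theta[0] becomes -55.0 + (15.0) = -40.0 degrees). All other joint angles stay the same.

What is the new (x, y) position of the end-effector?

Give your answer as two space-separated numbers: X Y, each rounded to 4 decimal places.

joint[0] = (0.0000, 0.0000)  (base)
link 0: phi[0] = -40 = -40 deg
  cos(-40 deg) = 0.7660, sin(-40 deg) = -0.6428
  joint[1] = (0.0000, 0.0000) + 8.6 * (0.7660, -0.6428) = (0.0000 + 6.5880, 0.0000 + -5.5280) = (6.5880, -5.5280)
link 1: phi[1] = -40 + 55 = 15 deg
  cos(15 deg) = 0.9659, sin(15 deg) = 0.2588
  joint[2] = (6.5880, -5.5280) + 7.7 * (0.9659, 0.2588) = (6.5880 + 7.4376, -5.5280 + 1.9929) = (14.0256, -3.5351)
link 2: phi[2] = -40 + 55 + 125 = 140 deg
  cos(140 deg) = -0.7660, sin(140 deg) = 0.6428
  joint[3] = (14.0256, -3.5351) + 10.6 * (-0.7660, 0.6428) = (14.0256 + -8.1201, -3.5351 + 6.8135) = (5.9055, 3.2785)
End effector: (5.9055, 3.2785)

Answer: 5.9055 3.2785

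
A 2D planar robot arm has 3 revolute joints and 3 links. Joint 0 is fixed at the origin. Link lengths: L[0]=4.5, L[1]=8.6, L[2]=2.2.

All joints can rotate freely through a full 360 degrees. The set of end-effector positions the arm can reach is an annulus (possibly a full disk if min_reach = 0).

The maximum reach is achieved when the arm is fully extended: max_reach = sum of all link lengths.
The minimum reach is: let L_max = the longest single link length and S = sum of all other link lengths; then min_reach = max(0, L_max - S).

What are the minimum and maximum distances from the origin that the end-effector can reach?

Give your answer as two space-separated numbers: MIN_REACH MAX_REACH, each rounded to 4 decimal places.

Answer: 1.9000 15.3000

Derivation:
Link lengths: [4.5, 8.6, 2.2]
max_reach = 4.5 + 8.6 + 2.2 = 15.3
L_max = max([4.5, 8.6, 2.2]) = 8.6
S (sum of others) = 15.3 - 8.6 = 6.7
min_reach = max(0, 8.6 - 6.7) = max(0, 1.9) = 1.9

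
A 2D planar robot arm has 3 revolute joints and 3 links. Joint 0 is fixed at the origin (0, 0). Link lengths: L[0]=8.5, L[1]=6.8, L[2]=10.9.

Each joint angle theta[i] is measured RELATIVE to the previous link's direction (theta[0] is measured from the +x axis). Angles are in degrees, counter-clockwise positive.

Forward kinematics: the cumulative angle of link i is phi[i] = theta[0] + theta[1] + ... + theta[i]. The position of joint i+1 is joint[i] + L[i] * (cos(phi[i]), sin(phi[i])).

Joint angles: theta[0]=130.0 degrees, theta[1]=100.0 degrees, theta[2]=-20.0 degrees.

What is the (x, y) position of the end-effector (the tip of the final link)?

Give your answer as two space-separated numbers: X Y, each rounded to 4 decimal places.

joint[0] = (0.0000, 0.0000)  (base)
link 0: phi[0] = 130 = 130 deg
  cos(130 deg) = -0.6428, sin(130 deg) = 0.7660
  joint[1] = (0.0000, 0.0000) + 8.5 * (-0.6428, 0.7660) = (0.0000 + -5.4637, 0.0000 + 6.5114) = (-5.4637, 6.5114)
link 1: phi[1] = 130 + 100 = 230 deg
  cos(230 deg) = -0.6428, sin(230 deg) = -0.7660
  joint[2] = (-5.4637, 6.5114) + 6.8 * (-0.6428, -0.7660) = (-5.4637 + -4.3710, 6.5114 + -5.2091) = (-9.8347, 1.3023)
link 2: phi[2] = 130 + 100 + -20 = 210 deg
  cos(210 deg) = -0.8660, sin(210 deg) = -0.5000
  joint[3] = (-9.8347, 1.3023) + 10.9 * (-0.8660, -0.5000) = (-9.8347 + -9.4397, 1.3023 + -5.4500) = (-19.2743, -4.1477)
End effector: (-19.2743, -4.1477)

Answer: -19.2743 -4.1477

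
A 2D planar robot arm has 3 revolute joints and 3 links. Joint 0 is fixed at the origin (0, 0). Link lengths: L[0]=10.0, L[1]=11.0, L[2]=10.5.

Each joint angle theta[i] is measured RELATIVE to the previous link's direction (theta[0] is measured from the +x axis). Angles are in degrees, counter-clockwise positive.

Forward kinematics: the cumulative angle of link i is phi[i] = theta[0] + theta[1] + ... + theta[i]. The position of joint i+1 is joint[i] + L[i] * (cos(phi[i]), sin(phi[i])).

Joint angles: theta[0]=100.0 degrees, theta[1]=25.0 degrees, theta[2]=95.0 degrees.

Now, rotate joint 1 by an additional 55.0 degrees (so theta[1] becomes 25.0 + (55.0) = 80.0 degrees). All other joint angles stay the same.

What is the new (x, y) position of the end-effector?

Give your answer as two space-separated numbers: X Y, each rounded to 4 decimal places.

joint[0] = (0.0000, 0.0000)  (base)
link 0: phi[0] = 100 = 100 deg
  cos(100 deg) = -0.1736, sin(100 deg) = 0.9848
  joint[1] = (0.0000, 0.0000) + 10 * (-0.1736, 0.9848) = (0.0000 + -1.7365, 0.0000 + 9.8481) = (-1.7365, 9.8481)
link 1: phi[1] = 100 + 80 = 180 deg
  cos(180 deg) = -1.0000, sin(180 deg) = 0.0000
  joint[2] = (-1.7365, 9.8481) + 11 * (-1.0000, 0.0000) = (-1.7365 + -11.0000, 9.8481 + 0.0000) = (-12.7365, 9.8481)
link 2: phi[2] = 100 + 80 + 95 = 275 deg
  cos(275 deg) = 0.0872, sin(275 deg) = -0.9962
  joint[3] = (-12.7365, 9.8481) + 10.5 * (0.0872, -0.9962) = (-12.7365 + 0.9151, 9.8481 + -10.4600) = (-11.8213, -0.6120)
End effector: (-11.8213, -0.6120)

Answer: -11.8213 -0.6120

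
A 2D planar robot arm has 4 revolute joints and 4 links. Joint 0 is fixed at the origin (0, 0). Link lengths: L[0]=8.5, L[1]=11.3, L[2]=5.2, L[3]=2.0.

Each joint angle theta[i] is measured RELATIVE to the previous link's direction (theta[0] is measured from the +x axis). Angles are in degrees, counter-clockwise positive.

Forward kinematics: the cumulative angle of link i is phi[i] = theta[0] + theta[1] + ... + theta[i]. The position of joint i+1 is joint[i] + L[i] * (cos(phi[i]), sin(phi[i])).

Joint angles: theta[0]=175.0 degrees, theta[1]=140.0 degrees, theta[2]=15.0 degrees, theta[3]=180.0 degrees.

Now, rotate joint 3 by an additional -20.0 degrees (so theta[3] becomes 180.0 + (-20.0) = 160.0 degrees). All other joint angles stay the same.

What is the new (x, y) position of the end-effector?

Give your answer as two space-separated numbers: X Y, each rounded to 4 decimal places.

Answer: 2.7404 -8.3174

Derivation:
joint[0] = (0.0000, 0.0000)  (base)
link 0: phi[0] = 175 = 175 deg
  cos(175 deg) = -0.9962, sin(175 deg) = 0.0872
  joint[1] = (0.0000, 0.0000) + 8.5 * (-0.9962, 0.0872) = (0.0000 + -8.4677, 0.0000 + 0.7408) = (-8.4677, 0.7408)
link 1: phi[1] = 175 + 140 = 315 deg
  cos(315 deg) = 0.7071, sin(315 deg) = -0.7071
  joint[2] = (-8.4677, 0.7408) + 11.3 * (0.7071, -0.7071) = (-8.4677 + 7.9903, 0.7408 + -7.9903) = (-0.4773, -7.2495)
link 2: phi[2] = 175 + 140 + 15 = 330 deg
  cos(330 deg) = 0.8660, sin(330 deg) = -0.5000
  joint[3] = (-0.4773, -7.2495) + 5.2 * (0.8660, -0.5000) = (-0.4773 + 4.5033, -7.2495 + -2.6000) = (4.0260, -9.8495)
link 3: phi[3] = 175 + 140 + 15 + 160 = 490 deg
  cos(490 deg) = -0.6428, sin(490 deg) = 0.7660
  joint[4] = (4.0260, -9.8495) + 2 * (-0.6428, 0.7660) = (4.0260 + -1.2856, -9.8495 + 1.5321) = (2.7404, -8.3174)
End effector: (2.7404, -8.3174)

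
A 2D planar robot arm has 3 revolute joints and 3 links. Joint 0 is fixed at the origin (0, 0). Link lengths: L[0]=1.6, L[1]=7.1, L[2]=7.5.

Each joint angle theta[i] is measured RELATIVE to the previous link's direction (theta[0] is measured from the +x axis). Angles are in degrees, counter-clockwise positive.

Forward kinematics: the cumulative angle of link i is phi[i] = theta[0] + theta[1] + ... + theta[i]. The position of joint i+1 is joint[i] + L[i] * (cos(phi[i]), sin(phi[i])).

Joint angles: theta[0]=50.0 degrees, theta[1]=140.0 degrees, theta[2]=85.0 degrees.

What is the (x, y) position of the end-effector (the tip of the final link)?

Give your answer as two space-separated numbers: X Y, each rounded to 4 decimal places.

Answer: -5.3100 -7.4787

Derivation:
joint[0] = (0.0000, 0.0000)  (base)
link 0: phi[0] = 50 = 50 deg
  cos(50 deg) = 0.6428, sin(50 deg) = 0.7660
  joint[1] = (0.0000, 0.0000) + 1.6 * (0.6428, 0.7660) = (0.0000 + 1.0285, 0.0000 + 1.2257) = (1.0285, 1.2257)
link 1: phi[1] = 50 + 140 = 190 deg
  cos(190 deg) = -0.9848, sin(190 deg) = -0.1736
  joint[2] = (1.0285, 1.2257) + 7.1 * (-0.9848, -0.1736) = (1.0285 + -6.9921, 1.2257 + -1.2329) = (-5.9637, -0.0072)
link 2: phi[2] = 50 + 140 + 85 = 275 deg
  cos(275 deg) = 0.0872, sin(275 deg) = -0.9962
  joint[3] = (-5.9637, -0.0072) + 7.5 * (0.0872, -0.9962) = (-5.9637 + 0.6537, -0.0072 + -7.4715) = (-5.3100, -7.4787)
End effector: (-5.3100, -7.4787)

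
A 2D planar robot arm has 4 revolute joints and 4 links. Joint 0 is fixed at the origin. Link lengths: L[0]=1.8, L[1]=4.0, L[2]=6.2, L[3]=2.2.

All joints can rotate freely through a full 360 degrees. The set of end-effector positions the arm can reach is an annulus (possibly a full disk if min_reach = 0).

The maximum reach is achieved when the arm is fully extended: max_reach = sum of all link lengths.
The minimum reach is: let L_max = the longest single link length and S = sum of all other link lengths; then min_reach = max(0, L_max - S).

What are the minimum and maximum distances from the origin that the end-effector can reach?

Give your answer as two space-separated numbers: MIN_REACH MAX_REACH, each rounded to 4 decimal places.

Link lengths: [1.8, 4.0, 6.2, 2.2]
max_reach = 1.8 + 4 + 6.2 + 2.2 = 14.2
L_max = max([1.8, 4.0, 6.2, 2.2]) = 6.2
S (sum of others) = 14.2 - 6.2 = 8
min_reach = max(0, 6.2 - 8) = max(0, -1.8) = 0

Answer: 0.0000 14.2000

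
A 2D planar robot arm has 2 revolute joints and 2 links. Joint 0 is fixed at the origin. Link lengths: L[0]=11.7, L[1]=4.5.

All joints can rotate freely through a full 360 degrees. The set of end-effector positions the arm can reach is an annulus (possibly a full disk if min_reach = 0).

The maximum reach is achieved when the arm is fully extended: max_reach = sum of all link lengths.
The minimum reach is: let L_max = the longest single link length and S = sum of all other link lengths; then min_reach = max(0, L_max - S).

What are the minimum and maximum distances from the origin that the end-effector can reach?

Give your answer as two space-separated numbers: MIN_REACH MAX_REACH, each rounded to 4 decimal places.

Link lengths: [11.7, 4.5]
max_reach = 11.7 + 4.5 = 16.2
L_max = max([11.7, 4.5]) = 11.7
S (sum of others) = 16.2 - 11.7 = 4.5
min_reach = max(0, 11.7 - 4.5) = max(0, 7.2) = 7.2

Answer: 7.2000 16.2000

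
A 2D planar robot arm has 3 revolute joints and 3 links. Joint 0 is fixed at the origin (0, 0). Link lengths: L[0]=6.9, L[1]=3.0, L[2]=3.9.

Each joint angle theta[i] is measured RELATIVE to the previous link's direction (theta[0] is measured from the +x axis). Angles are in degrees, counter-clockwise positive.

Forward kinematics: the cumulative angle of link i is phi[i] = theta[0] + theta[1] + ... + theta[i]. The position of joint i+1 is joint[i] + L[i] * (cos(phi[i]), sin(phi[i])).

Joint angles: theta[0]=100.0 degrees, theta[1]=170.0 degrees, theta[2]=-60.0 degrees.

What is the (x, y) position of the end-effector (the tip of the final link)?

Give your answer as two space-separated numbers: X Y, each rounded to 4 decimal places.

joint[0] = (0.0000, 0.0000)  (base)
link 0: phi[0] = 100 = 100 deg
  cos(100 deg) = -0.1736, sin(100 deg) = 0.9848
  joint[1] = (0.0000, 0.0000) + 6.9 * (-0.1736, 0.9848) = (0.0000 + -1.1982, 0.0000 + 6.7952) = (-1.1982, 6.7952)
link 1: phi[1] = 100 + 170 = 270 deg
  cos(270 deg) = -0.0000, sin(270 deg) = -1.0000
  joint[2] = (-1.1982, 6.7952) + 3 * (-0.0000, -1.0000) = (-1.1982 + -0.0000, 6.7952 + -3.0000) = (-1.1982, 3.7952)
link 2: phi[2] = 100 + 170 + -60 = 210 deg
  cos(210 deg) = -0.8660, sin(210 deg) = -0.5000
  joint[3] = (-1.1982, 3.7952) + 3.9 * (-0.8660, -0.5000) = (-1.1982 + -3.3775, 3.7952 + -1.9500) = (-4.5757, 1.8452)
End effector: (-4.5757, 1.8452)

Answer: -4.5757 1.8452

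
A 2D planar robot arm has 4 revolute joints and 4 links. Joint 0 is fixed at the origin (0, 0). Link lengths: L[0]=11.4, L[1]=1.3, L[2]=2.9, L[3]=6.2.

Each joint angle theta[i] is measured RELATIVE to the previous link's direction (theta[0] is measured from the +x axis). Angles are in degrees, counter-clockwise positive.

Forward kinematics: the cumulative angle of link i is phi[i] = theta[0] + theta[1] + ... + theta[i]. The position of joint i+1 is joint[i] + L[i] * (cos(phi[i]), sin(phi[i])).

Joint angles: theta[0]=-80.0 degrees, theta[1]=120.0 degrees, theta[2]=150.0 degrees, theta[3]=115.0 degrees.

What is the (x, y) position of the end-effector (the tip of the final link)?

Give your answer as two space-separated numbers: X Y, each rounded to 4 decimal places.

joint[0] = (0.0000, 0.0000)  (base)
link 0: phi[0] = -80 = -80 deg
  cos(-80 deg) = 0.1736, sin(-80 deg) = -0.9848
  joint[1] = (0.0000, 0.0000) + 11.4 * (0.1736, -0.9848) = (0.0000 + 1.9796, 0.0000 + -11.2268) = (1.9796, -11.2268)
link 1: phi[1] = -80 + 120 = 40 deg
  cos(40 deg) = 0.7660, sin(40 deg) = 0.6428
  joint[2] = (1.9796, -11.2268) + 1.3 * (0.7660, 0.6428) = (1.9796 + 0.9959, -11.2268 + 0.8356) = (2.9754, -10.3912)
link 2: phi[2] = -80 + 120 + 150 = 190 deg
  cos(190 deg) = -0.9848, sin(190 deg) = -0.1736
  joint[3] = (2.9754, -10.3912) + 2.9 * (-0.9848, -0.1736) = (2.9754 + -2.8559, -10.3912 + -0.5036) = (0.1195, -10.8948)
link 3: phi[3] = -80 + 120 + 150 + 115 = 305 deg
  cos(305 deg) = 0.5736, sin(305 deg) = -0.8192
  joint[4] = (0.1195, -10.8948) + 6.2 * (0.5736, -0.8192) = (0.1195 + 3.5562, -10.8948 + -5.0787) = (3.6757, -15.9735)
End effector: (3.6757, -15.9735)

Answer: 3.6757 -15.9735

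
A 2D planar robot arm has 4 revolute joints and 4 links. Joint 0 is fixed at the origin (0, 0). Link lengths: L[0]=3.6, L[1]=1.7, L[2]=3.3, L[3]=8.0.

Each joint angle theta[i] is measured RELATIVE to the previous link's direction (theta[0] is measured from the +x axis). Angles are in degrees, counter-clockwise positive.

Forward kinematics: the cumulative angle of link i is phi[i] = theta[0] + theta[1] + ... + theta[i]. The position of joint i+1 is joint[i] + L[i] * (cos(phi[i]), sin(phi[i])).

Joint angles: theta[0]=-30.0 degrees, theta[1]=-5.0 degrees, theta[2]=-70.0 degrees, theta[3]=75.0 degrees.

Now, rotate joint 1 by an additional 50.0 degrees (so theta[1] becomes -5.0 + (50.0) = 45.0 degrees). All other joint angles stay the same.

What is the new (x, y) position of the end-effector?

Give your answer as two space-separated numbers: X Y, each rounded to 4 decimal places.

Answer: 14.1701 -1.3270

Derivation:
joint[0] = (0.0000, 0.0000)  (base)
link 0: phi[0] = -30 = -30 deg
  cos(-30 deg) = 0.8660, sin(-30 deg) = -0.5000
  joint[1] = (0.0000, 0.0000) + 3.6 * (0.8660, -0.5000) = (0.0000 + 3.1177, 0.0000 + -1.8000) = (3.1177, -1.8000)
link 1: phi[1] = -30 + 45 = 15 deg
  cos(15 deg) = 0.9659, sin(15 deg) = 0.2588
  joint[2] = (3.1177, -1.8000) + 1.7 * (0.9659, 0.2588) = (3.1177 + 1.6421, -1.8000 + 0.4400) = (4.7598, -1.3600)
link 2: phi[2] = -30 + 45 + -70 = -55 deg
  cos(-55 deg) = 0.5736, sin(-55 deg) = -0.8192
  joint[3] = (4.7598, -1.3600) + 3.3 * (0.5736, -0.8192) = (4.7598 + 1.8928, -1.3600 + -2.7032) = (6.6526, -4.0632)
link 3: phi[3] = -30 + 45 + -70 + 75 = 20 deg
  cos(20 deg) = 0.9397, sin(20 deg) = 0.3420
  joint[4] = (6.6526, -4.0632) + 8 * (0.9397, 0.3420) = (6.6526 + 7.5175, -4.0632 + 2.7362) = (14.1701, -1.3270)
End effector: (14.1701, -1.3270)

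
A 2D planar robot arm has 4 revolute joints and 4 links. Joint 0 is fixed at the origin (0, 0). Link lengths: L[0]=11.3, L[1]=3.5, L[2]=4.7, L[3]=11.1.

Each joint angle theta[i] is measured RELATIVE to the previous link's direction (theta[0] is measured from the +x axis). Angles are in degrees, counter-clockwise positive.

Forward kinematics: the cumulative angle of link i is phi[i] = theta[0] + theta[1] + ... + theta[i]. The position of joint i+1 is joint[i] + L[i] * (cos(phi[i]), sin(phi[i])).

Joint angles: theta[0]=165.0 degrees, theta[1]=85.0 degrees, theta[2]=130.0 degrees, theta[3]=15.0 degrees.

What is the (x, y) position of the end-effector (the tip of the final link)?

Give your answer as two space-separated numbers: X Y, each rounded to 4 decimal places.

Answer: 1.3971 7.6099

Derivation:
joint[0] = (0.0000, 0.0000)  (base)
link 0: phi[0] = 165 = 165 deg
  cos(165 deg) = -0.9659, sin(165 deg) = 0.2588
  joint[1] = (0.0000, 0.0000) + 11.3 * (-0.9659, 0.2588) = (0.0000 + -10.9150, 0.0000 + 2.9247) = (-10.9150, 2.9247)
link 1: phi[1] = 165 + 85 = 250 deg
  cos(250 deg) = -0.3420, sin(250 deg) = -0.9397
  joint[2] = (-10.9150, 2.9247) + 3.5 * (-0.3420, -0.9397) = (-10.9150 + -1.1971, 2.9247 + -3.2889) = (-12.1120, -0.3643)
link 2: phi[2] = 165 + 85 + 130 = 380 deg
  cos(380 deg) = 0.9397, sin(380 deg) = 0.3420
  joint[3] = (-12.1120, -0.3643) + 4.7 * (0.9397, 0.3420) = (-12.1120 + 4.4166, -0.3643 + 1.6075) = (-7.6955, 1.2432)
link 3: phi[3] = 165 + 85 + 130 + 15 = 395 deg
  cos(395 deg) = 0.8192, sin(395 deg) = 0.5736
  joint[4] = (-7.6955, 1.2432) + 11.1 * (0.8192, 0.5736) = (-7.6955 + 9.0926, 1.2432 + 6.3667) = (1.3971, 7.6099)
End effector: (1.3971, 7.6099)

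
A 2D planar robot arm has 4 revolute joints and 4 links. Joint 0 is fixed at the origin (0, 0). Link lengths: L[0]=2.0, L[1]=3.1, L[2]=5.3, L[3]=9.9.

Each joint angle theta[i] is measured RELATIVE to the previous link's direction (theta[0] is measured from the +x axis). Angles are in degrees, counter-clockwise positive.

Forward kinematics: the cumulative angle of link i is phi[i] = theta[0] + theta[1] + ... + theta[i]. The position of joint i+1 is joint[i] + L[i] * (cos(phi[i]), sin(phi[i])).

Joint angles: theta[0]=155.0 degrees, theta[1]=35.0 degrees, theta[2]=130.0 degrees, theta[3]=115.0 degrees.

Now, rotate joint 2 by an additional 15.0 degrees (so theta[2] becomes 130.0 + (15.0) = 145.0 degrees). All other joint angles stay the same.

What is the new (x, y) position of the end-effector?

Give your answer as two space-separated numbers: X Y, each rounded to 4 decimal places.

Answer: -0.0621 7.9671

Derivation:
joint[0] = (0.0000, 0.0000)  (base)
link 0: phi[0] = 155 = 155 deg
  cos(155 deg) = -0.9063, sin(155 deg) = 0.4226
  joint[1] = (0.0000, 0.0000) + 2 * (-0.9063, 0.4226) = (0.0000 + -1.8126, 0.0000 + 0.8452) = (-1.8126, 0.8452)
link 1: phi[1] = 155 + 35 = 190 deg
  cos(190 deg) = -0.9848, sin(190 deg) = -0.1736
  joint[2] = (-1.8126, 0.8452) + 3.1 * (-0.9848, -0.1736) = (-1.8126 + -3.0529, 0.8452 + -0.5383) = (-4.8655, 0.3069)
link 2: phi[2] = 155 + 35 + 145 = 335 deg
  cos(335 deg) = 0.9063, sin(335 deg) = -0.4226
  joint[3] = (-4.8655, 0.3069) + 5.3 * (0.9063, -0.4226) = (-4.8655 + 4.8034, 0.3069 + -2.2399) = (-0.0621, -1.9329)
link 3: phi[3] = 155 + 35 + 145 + 115 = 450 deg
  cos(450 deg) = 0.0000, sin(450 deg) = 1.0000
  joint[4] = (-0.0621, -1.9329) + 9.9 * (0.0000, 1.0000) = (-0.0621 + 0.0000, -1.9329 + 9.9000) = (-0.0621, 7.9671)
End effector: (-0.0621, 7.9671)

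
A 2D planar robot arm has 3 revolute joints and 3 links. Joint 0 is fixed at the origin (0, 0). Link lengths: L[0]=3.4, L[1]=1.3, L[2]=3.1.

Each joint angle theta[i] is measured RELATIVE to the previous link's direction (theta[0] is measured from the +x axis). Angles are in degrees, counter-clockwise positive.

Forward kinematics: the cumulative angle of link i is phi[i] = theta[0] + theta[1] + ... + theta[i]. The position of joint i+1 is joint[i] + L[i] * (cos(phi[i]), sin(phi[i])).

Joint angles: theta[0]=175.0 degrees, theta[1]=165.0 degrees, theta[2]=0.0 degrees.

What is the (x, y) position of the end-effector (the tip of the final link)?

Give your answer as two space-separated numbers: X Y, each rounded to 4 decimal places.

Answer: 0.7476 -1.2086

Derivation:
joint[0] = (0.0000, 0.0000)  (base)
link 0: phi[0] = 175 = 175 deg
  cos(175 deg) = -0.9962, sin(175 deg) = 0.0872
  joint[1] = (0.0000, 0.0000) + 3.4 * (-0.9962, 0.0872) = (0.0000 + -3.3871, 0.0000 + 0.2963) = (-3.3871, 0.2963)
link 1: phi[1] = 175 + 165 = 340 deg
  cos(340 deg) = 0.9397, sin(340 deg) = -0.3420
  joint[2] = (-3.3871, 0.2963) + 1.3 * (0.9397, -0.3420) = (-3.3871 + 1.2216, 0.2963 + -0.4446) = (-2.1655, -0.1483)
link 2: phi[2] = 175 + 165 + 0 = 340 deg
  cos(340 deg) = 0.9397, sin(340 deg) = -0.3420
  joint[3] = (-2.1655, -0.1483) + 3.1 * (0.9397, -0.3420) = (-2.1655 + 2.9130, -0.1483 + -1.0603) = (0.7476, -1.2086)
End effector: (0.7476, -1.2086)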